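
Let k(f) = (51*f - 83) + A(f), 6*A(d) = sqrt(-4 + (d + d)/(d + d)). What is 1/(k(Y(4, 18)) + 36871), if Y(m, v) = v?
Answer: 452472/17060909233 - 2*I*sqrt(3)/17060909233 ≈ 2.6521e-5 - 2.0304e-10*I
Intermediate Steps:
A(d) = I*sqrt(3)/6 (A(d) = sqrt(-4 + (d + d)/(d + d))/6 = sqrt(-4 + (2*d)/((2*d)))/6 = sqrt(-4 + (2*d)*(1/(2*d)))/6 = sqrt(-4 + 1)/6 = sqrt(-3)/6 = (I*sqrt(3))/6 = I*sqrt(3)/6)
k(f) = -83 + 51*f + I*sqrt(3)/6 (k(f) = (51*f - 83) + I*sqrt(3)/6 = (-83 + 51*f) + I*sqrt(3)/6 = -83 + 51*f + I*sqrt(3)/6)
1/(k(Y(4, 18)) + 36871) = 1/((-83 + 51*18 + I*sqrt(3)/6) + 36871) = 1/((-83 + 918 + I*sqrt(3)/6) + 36871) = 1/((835 + I*sqrt(3)/6) + 36871) = 1/(37706 + I*sqrt(3)/6)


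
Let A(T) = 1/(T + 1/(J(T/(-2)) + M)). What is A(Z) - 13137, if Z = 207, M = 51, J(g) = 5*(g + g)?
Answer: -2675835135/203687 ≈ -13137.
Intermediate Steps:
J(g) = 10*g (J(g) = 5*(2*g) = 10*g)
A(T) = 1/(T + 1/(51 - 5*T)) (A(T) = 1/(T + 1/(10*(T/(-2)) + 51)) = 1/(T + 1/(10*(T*(-½)) + 51)) = 1/(T + 1/(10*(-T/2) + 51)) = 1/(T + 1/(-5*T + 51)) = 1/(T + 1/(51 - 5*T)))
A(Z) - 13137 = (51 - 5*207)/(1 - 5*207² + 51*207) - 13137 = (51 - 1035)/(1 - 5*42849 + 10557) - 13137 = -984/(1 - 214245 + 10557) - 13137 = -984/(-203687) - 13137 = -1/203687*(-984) - 13137 = 984/203687 - 13137 = -2675835135/203687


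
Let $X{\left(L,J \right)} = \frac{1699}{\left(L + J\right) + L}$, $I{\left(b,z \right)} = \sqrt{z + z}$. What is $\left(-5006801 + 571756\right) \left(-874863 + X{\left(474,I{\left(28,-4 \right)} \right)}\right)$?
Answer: $\frac{871761610003175295}{224678} + \frac{7535141455 i \sqrt{2}}{449356} \approx 3.88 \cdot 10^{12} + 23715.0 i$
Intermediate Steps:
$I{\left(b,z \right)} = \sqrt{2} \sqrt{z}$ ($I{\left(b,z \right)} = \sqrt{2 z} = \sqrt{2} \sqrt{z}$)
$X{\left(L,J \right)} = \frac{1699}{J + 2 L}$ ($X{\left(L,J \right)} = \frac{1699}{\left(J + L\right) + L} = \frac{1699}{J + 2 L}$)
$\left(-5006801 + 571756\right) \left(-874863 + X{\left(474,I{\left(28,-4 \right)} \right)}\right) = \left(-5006801 + 571756\right) \left(-874863 + \frac{1699}{\sqrt{2} \sqrt{-4} + 2 \cdot 474}\right) = - 4435045 \left(-874863 + \frac{1699}{\sqrt{2} \cdot 2 i + 948}\right) = - 4435045 \left(-874863 + \frac{1699}{2 i \sqrt{2} + 948}\right) = - 4435045 \left(-874863 + \frac{1699}{948 + 2 i \sqrt{2}}\right) = 3880056773835 - \frac{7535141455}{948 + 2 i \sqrt{2}}$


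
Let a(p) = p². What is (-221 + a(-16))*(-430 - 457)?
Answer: -31045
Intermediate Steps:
(-221 + a(-16))*(-430 - 457) = (-221 + (-16)²)*(-430 - 457) = (-221 + 256)*(-887) = 35*(-887) = -31045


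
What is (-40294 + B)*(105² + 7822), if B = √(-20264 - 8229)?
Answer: -759421018 + 18847*I*√28493 ≈ -7.5942e+8 + 3.1813e+6*I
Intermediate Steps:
B = I*√28493 (B = √(-28493) = I*√28493 ≈ 168.8*I)
(-40294 + B)*(105² + 7822) = (-40294 + I*√28493)*(105² + 7822) = (-40294 + I*√28493)*(11025 + 7822) = (-40294 + I*√28493)*18847 = -759421018 + 18847*I*√28493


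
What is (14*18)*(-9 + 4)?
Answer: -1260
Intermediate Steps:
(14*18)*(-9 + 4) = 252*(-5) = -1260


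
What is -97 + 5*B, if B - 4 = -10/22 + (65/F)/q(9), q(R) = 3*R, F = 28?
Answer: -655657/8316 ≈ -78.843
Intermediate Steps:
B = 30199/8316 (B = 4 + (-10/22 + (65/28)/((3*9))) = 4 + (-10*1/22 + (65*(1/28))/27) = 4 + (-5/11 + (65/28)*(1/27)) = 4 + (-5/11 + 65/756) = 4 - 3065/8316 = 30199/8316 ≈ 3.6314)
-97 + 5*B = -97 + 5*(30199/8316) = -97 + 150995/8316 = -655657/8316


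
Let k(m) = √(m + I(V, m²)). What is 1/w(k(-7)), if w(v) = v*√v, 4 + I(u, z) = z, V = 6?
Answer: 38^(¼)/38 ≈ 0.065337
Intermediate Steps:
I(u, z) = -4 + z
k(m) = √(-4 + m + m²) (k(m) = √(m + (-4 + m²)) = √(-4 + m + m²))
w(v) = v^(3/2)
1/w(k(-7)) = 1/((√(-4 - 7 + (-7)²))^(3/2)) = 1/((√(-4 - 7 + 49))^(3/2)) = 1/((√38)^(3/2)) = 1/(38^(¾)) = 38^(¼)/38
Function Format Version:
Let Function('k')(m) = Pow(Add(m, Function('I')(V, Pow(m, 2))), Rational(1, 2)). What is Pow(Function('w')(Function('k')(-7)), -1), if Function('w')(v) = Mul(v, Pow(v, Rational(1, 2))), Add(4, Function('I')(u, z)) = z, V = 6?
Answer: Mul(Rational(1, 38), Pow(38, Rational(1, 4))) ≈ 0.065337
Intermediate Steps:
Function('I')(u, z) = Add(-4, z)
Function('k')(m) = Pow(Add(-4, m, Pow(m, 2)), Rational(1, 2)) (Function('k')(m) = Pow(Add(m, Add(-4, Pow(m, 2))), Rational(1, 2)) = Pow(Add(-4, m, Pow(m, 2)), Rational(1, 2)))
Function('w')(v) = Pow(v, Rational(3, 2))
Pow(Function('w')(Function('k')(-7)), -1) = Pow(Pow(Pow(Add(-4, -7, Pow(-7, 2)), Rational(1, 2)), Rational(3, 2)), -1) = Pow(Pow(Pow(Add(-4, -7, 49), Rational(1, 2)), Rational(3, 2)), -1) = Pow(Pow(Pow(38, Rational(1, 2)), Rational(3, 2)), -1) = Pow(Pow(38, Rational(3, 4)), -1) = Mul(Rational(1, 38), Pow(38, Rational(1, 4)))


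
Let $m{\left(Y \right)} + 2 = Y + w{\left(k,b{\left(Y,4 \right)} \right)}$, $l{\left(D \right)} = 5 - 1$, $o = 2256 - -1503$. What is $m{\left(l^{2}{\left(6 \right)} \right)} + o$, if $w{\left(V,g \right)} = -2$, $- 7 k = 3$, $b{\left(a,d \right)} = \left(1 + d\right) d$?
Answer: $3771$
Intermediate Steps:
$b{\left(a,d \right)} = d \left(1 + d\right)$
$k = - \frac{3}{7}$ ($k = \left(- \frac{1}{7}\right) 3 = - \frac{3}{7} \approx -0.42857$)
$o = 3759$ ($o = 2256 + 1503 = 3759$)
$l{\left(D \right)} = 4$
$m{\left(Y \right)} = -4 + Y$ ($m{\left(Y \right)} = -2 + \left(Y - 2\right) = -2 + \left(-2 + Y\right) = -4 + Y$)
$m{\left(l^{2}{\left(6 \right)} \right)} + o = \left(-4 + 4^{2}\right) + 3759 = \left(-4 + 16\right) + 3759 = 12 + 3759 = 3771$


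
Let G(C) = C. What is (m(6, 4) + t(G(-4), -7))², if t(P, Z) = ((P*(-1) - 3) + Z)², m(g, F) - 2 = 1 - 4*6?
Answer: 225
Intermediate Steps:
m(g, F) = -21 (m(g, F) = 2 + (1 - 4*6) = 2 + (1 - 24) = 2 - 23 = -21)
t(P, Z) = (-3 + Z - P)² (t(P, Z) = ((-P - 3) + Z)² = ((-3 - P) + Z)² = (-3 + Z - P)²)
(m(6, 4) + t(G(-4), -7))² = (-21 + (3 - 4 - 1*(-7))²)² = (-21 + (3 - 4 + 7)²)² = (-21 + 6²)² = (-21 + 36)² = 15² = 225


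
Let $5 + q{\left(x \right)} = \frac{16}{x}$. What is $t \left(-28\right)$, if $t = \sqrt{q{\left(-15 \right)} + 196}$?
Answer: $- \frac{28 \sqrt{42735}}{15} \approx -385.89$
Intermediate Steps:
$q{\left(x \right)} = -5 + \frac{16}{x}$
$t = \frac{\sqrt{42735}}{15}$ ($t = \sqrt{\left(-5 + \frac{16}{-15}\right) + 196} = \sqrt{\left(-5 + 16 \left(- \frac{1}{15}\right)\right) + 196} = \sqrt{\left(-5 - \frac{16}{15}\right) + 196} = \sqrt{- \frac{91}{15} + 196} = \sqrt{\frac{2849}{15}} = \frac{\sqrt{42735}}{15} \approx 13.782$)
$t \left(-28\right) = \frac{\sqrt{42735}}{15} \left(-28\right) = - \frac{28 \sqrt{42735}}{15}$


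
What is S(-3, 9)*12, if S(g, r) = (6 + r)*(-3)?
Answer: -540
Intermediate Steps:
S(g, r) = -18 - 3*r
S(-3, 9)*12 = (-18 - 3*9)*12 = (-18 - 27)*12 = -45*12 = -540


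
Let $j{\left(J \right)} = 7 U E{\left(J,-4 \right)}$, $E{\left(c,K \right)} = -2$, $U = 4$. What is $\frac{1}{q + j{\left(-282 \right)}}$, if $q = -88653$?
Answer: $- \frac{1}{88709} \approx -1.1273 \cdot 10^{-5}$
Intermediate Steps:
$j{\left(J \right)} = -56$ ($j{\left(J \right)} = 7 \cdot 4 \left(-2\right) = 28 \left(-2\right) = -56$)
$\frac{1}{q + j{\left(-282 \right)}} = \frac{1}{-88653 - 56} = \frac{1}{-88709} = - \frac{1}{88709}$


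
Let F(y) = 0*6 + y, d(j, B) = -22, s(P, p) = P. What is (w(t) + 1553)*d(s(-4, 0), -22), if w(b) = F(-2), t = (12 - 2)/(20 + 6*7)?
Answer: -34122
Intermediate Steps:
t = 5/31 (t = 10/(20 + 42) = 10/62 = 10*(1/62) = 5/31 ≈ 0.16129)
F(y) = y (F(y) = 0 + y = y)
w(b) = -2
(w(t) + 1553)*d(s(-4, 0), -22) = (-2 + 1553)*(-22) = 1551*(-22) = -34122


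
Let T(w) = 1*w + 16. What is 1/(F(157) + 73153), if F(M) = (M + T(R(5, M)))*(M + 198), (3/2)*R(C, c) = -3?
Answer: 1/133858 ≈ 7.4706e-6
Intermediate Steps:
R(C, c) = -2 (R(C, c) = (2/3)*(-3) = -2)
T(w) = 16 + w (T(w) = w + 16 = 16 + w)
F(M) = (14 + M)*(198 + M) (F(M) = (M + (16 - 2))*(M + 198) = (M + 14)*(198 + M) = (14 + M)*(198 + M))
1/(F(157) + 73153) = 1/((2772 + 157**2 + 212*157) + 73153) = 1/((2772 + 24649 + 33284) + 73153) = 1/(60705 + 73153) = 1/133858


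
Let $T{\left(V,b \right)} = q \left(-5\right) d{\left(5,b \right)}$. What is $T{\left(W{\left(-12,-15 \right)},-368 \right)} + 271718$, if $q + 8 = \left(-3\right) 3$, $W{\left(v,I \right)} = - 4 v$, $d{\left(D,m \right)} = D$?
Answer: $272143$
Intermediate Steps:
$q = -17$ ($q = -8 - 9 = -17$)
$T{\left(V,b \right)} = 425$ ($T{\left(V,b \right)} = \left(-17\right) \left(-5\right) 5 = 85 \cdot 5 = 425$)
$T{\left(W{\left(-12,-15 \right)},-368 \right)} + 271718 = 425 + 271718 = 272143$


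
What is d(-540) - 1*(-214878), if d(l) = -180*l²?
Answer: -52273122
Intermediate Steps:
d(-540) - 1*(-214878) = -180*(-540)² - 1*(-214878) = -180*291600 + 214878 = -52488000 + 214878 = -52273122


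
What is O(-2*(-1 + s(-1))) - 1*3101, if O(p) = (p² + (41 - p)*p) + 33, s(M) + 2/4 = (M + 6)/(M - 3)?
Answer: -5685/2 ≈ -2842.5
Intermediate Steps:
s(M) = -½ + (6 + M)/(-3 + M) (s(M) = -½ + (M + 6)/(M - 3) = -½ + (6 + M)/(-3 + M))
O(p) = 33 + p² + p*(41 - p) (O(p) = (p² + p*(41 - p)) + 33 = 33 + p² + p*(41 - p))
O(-2*(-1 + s(-1))) - 1*3101 = (33 + 41*(-2*(-1 + (15 - 1)/(2*(-3 - 1))))) - 1*3101 = (33 + 41*(-2*(-1 + (½)*14/(-4)))) - 3101 = (33 + 41*(-2*(-1 + (½)*(-¼)*14))) - 3101 = (33 + 41*(-2*(-1 - 7/4))) - 3101 = (33 + 41*(-2*(-11/4))) - 3101 = (33 + 41*(11/2)) - 3101 = (33 + 451/2) - 3101 = 517/2 - 3101 = -5685/2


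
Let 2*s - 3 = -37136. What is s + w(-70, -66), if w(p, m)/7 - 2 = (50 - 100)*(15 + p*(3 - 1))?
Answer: 50395/2 ≈ 25198.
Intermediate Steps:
w(p, m) = -5236 - 700*p (w(p, m) = 14 + 7*((50 - 100)*(15 + p*(3 - 1))) = 14 + 7*(-50*(15 + p*2)) = 14 + 7*(-50*(15 + 2*p)) = 14 + 7*(-750 - 100*p) = 14 + (-5250 - 700*p) = -5236 - 700*p)
s = -37133/2 (s = 3/2 + (½)*(-37136) = 3/2 - 18568 = -37133/2 ≈ -18567.)
s + w(-70, -66) = -37133/2 + (-5236 - 700*(-70)) = -37133/2 + (-5236 + 49000) = -37133/2 + 43764 = 50395/2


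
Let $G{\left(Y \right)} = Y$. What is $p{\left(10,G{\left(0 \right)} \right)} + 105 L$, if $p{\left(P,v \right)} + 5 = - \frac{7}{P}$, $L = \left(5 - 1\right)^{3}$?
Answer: $\frac{67143}{10} \approx 6714.3$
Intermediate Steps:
$L = 64$ ($L = 4^{3} = 64$)
$p{\left(P,v \right)} = -5 - \frac{7}{P}$
$p{\left(10,G{\left(0 \right)} \right)} + 105 L = \left(-5 - \frac{7}{10}\right) + 105 \cdot 64 = \left(-5 - \frac{7}{10}\right) + 6720 = - \frac{57}{10} + 6720 = \frac{67143}{10}$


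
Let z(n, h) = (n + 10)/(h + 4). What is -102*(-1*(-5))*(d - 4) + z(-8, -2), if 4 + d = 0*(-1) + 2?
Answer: 3061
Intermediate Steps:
d = -2 (d = -4 + (0*(-1) + 2) = -4 + (0 + 2) = -4 + 2 = -2)
z(n, h) = (10 + n)/(4 + h)
-102*(-1*(-5))*(d - 4) + z(-8, -2) = -102*(-1*(-5))*(-2 - 4) + (10 - 8)/(4 - 2) = -510*(-6) + 2/2 = -102*(-30) + (½)*2 = 3060 + 1 = 3061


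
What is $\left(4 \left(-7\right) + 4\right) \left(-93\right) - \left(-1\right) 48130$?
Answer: $50362$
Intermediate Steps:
$\left(4 \left(-7\right) + 4\right) \left(-93\right) - \left(-1\right) 48130 = \left(-28 + 4\right) \left(-93\right) - -48130 = \left(-24\right) \left(-93\right) + 48130 = 2232 + 48130 = 50362$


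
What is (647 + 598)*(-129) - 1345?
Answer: -161950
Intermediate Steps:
(647 + 598)*(-129) - 1345 = 1245*(-129) - 1345 = -160605 - 1345 = -161950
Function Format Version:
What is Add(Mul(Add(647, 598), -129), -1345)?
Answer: -161950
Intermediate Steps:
Add(Mul(Add(647, 598), -129), -1345) = Add(Mul(1245, -129), -1345) = Add(-160605, -1345) = -161950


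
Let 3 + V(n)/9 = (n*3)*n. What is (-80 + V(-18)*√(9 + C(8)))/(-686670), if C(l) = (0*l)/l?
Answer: -26083/686670 ≈ -0.037985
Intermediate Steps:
C(l) = 0 (C(l) = 0/l = 0)
V(n) = -27 + 27*n² (V(n) = -27 + 9*((n*3)*n) = -27 + 9*((3*n)*n) = -27 + 9*(3*n²) = -27 + 27*n²)
(-80 + V(-18)*√(9 + C(8)))/(-686670) = (-80 + (-27 + 27*(-18)²)*√(9 + 0))/(-686670) = (-80 + (-27 + 27*324)*√9)*(-1/686670) = (-80 + (-27 + 8748)*3)*(-1/686670) = (-80 + 8721*3)*(-1/686670) = (-80 + 26163)*(-1/686670) = 26083*(-1/686670) = -26083/686670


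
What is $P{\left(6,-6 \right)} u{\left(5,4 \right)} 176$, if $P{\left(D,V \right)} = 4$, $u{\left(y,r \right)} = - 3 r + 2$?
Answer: $-7040$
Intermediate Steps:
$u{\left(y,r \right)} = 2 - 3 r$
$P{\left(6,-6 \right)} u{\left(5,4 \right)} 176 = 4 \left(2 - 12\right) 176 = 4 \left(-10\right) 176 = \left(-40\right) 176 = -7040$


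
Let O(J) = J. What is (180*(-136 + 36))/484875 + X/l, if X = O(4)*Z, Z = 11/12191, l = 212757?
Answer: -41499510428/1117893572997 ≈ -0.037123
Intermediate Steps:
Z = 11/12191 (Z = 11*(1/12191) = 11/12191 ≈ 0.00090231)
X = 44/12191 (X = 4*(11/12191) = 44/12191 ≈ 0.0036092)
(180*(-136 + 36))/484875 + X/l = (180*(-136 + 36))/484875 + (44/12191)/212757 = (180*(-100))*(1/484875) + (44/12191)*(1/212757) = -18000*1/484875 + 44/2593720587 = -16/431 + 44/2593720587 = -41499510428/1117893572997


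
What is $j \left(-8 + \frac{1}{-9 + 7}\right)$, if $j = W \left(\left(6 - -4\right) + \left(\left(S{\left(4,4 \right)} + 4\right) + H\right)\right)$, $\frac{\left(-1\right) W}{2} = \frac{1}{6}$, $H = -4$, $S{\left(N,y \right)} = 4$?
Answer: $\frac{119}{3} \approx 39.667$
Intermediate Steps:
$W = - \frac{1}{3}$ ($W = - \frac{2}{6} = \left(-2\right) \frac{1}{6} = - \frac{1}{3} \approx -0.33333$)
$j = - \frac{14}{3}$ ($j = - \frac{\left(6 - -4\right) + \left(\left(4 + 4\right) - 4\right)}{3} = - \frac{\left(6 + 4\right) + \left(8 - 4\right)}{3} = - \frac{10 + 4}{3} = \left(- \frac{1}{3}\right) 14 = - \frac{14}{3} \approx -4.6667$)
$j \left(-8 + \frac{1}{-9 + 7}\right) = - \frac{14 \left(-8 + \frac{1}{-9 + 7}\right)}{3} = - \frac{14 \left(-8 + \frac{1}{-2}\right)}{3} = - \frac{14 \left(-8 - \frac{1}{2}\right)}{3} = \left(- \frac{14}{3}\right) \left(- \frac{17}{2}\right) = \frac{119}{3}$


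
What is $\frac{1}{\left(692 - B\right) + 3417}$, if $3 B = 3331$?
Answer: $\frac{3}{8996} \approx 0.00033348$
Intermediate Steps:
$B = \frac{3331}{3}$ ($B = \frac{1}{3} \cdot 3331 = \frac{3331}{3} \approx 1110.3$)
$\frac{1}{\left(692 - B\right) + 3417} = \frac{1}{\left(692 - \frac{3331}{3}\right) + 3417} = \frac{1}{- \frac{1255}{3} + 3417} = \frac{1}{\frac{8996}{3}} = \frac{3}{8996}$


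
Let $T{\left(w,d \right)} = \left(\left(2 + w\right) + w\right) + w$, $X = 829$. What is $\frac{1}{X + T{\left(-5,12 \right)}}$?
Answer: $\frac{1}{816} \approx 0.0012255$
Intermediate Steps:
$T{\left(w,d \right)} = 2 + 3 w$ ($T{\left(w,d \right)} = \left(2 + 2 w\right) + w = 2 + 3 w$)
$\frac{1}{X + T{\left(-5,12 \right)}} = \frac{1}{829 + \left(2 + 3 \left(-5\right)\right)} = \frac{1}{829 + \left(2 - 15\right)} = \frac{1}{829 - 13} = \frac{1}{816}$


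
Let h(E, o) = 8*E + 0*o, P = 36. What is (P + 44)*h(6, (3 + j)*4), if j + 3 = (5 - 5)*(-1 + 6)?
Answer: 3840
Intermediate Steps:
j = -3 (j = -3 + (5 - 5)*(-1 + 6) = -3 + 0*5 = -3 + 0 = -3)
h(E, o) = 8*E (h(E, o) = 8*E + 0 = 8*E)
(P + 44)*h(6, (3 + j)*4) = (36 + 44)*(8*6) = 80*48 = 3840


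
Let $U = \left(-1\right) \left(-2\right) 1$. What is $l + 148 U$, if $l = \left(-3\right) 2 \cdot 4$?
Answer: $272$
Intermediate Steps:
$l = -24$ ($l = \left(-6\right) 4 = -24$)
$U = 2$ ($U = 2 \cdot 1 = 2$)
$l + 148 U = -24 + 148 \cdot 2 = -24 + 296 = 272$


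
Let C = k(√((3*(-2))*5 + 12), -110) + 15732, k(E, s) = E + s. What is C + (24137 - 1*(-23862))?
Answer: 63621 + 3*I*√2 ≈ 63621.0 + 4.2426*I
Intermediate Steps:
C = 15622 + 3*I*√2 (C = (√((3*(-2))*5 + 12) - 110) + 15732 = (√(-6*5 + 12) - 110) + 15732 = (√(-30 + 12) - 110) + 15732 = (√(-18) - 110) + 15732 = (3*I*√2 - 110) + 15732 = (-110 + 3*I*√2) + 15732 = 15622 + 3*I*√2 ≈ 15622.0 + 4.2426*I)
C + (24137 - 1*(-23862)) = (15622 + 3*I*√2) + (24137 - 1*(-23862)) = (15622 + 3*I*√2) + (24137 + 23862) = (15622 + 3*I*√2) + 47999 = 63621 + 3*I*√2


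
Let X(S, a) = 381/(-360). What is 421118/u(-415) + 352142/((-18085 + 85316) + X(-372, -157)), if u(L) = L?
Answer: -3379871957374/3348051095 ≈ -1009.5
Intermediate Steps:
X(S, a) = -127/120 (X(S, a) = 381*(-1/360) = -127/120)
421118/u(-415) + 352142/((-18085 + 85316) + X(-372, -157)) = 421118/(-415) + 352142/((-18085 + 85316) - 127/120) = 421118*(-1/415) + 352142/(67231 - 127/120) = -421118/415 + 352142/(8067593/120) = -421118/415 + 352142*(120/8067593) = -421118/415 + 42257040/8067593 = -3379871957374/3348051095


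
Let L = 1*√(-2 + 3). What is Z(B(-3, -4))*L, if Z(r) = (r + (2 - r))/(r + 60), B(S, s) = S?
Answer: 2/57 ≈ 0.035088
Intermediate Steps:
Z(r) = 2/(60 + r)
L = 1 (L = 1*√1 = 1*1 = 1)
Z(B(-3, -4))*L = (2/(60 - 3))*1 = (2/57)*1 = 2/57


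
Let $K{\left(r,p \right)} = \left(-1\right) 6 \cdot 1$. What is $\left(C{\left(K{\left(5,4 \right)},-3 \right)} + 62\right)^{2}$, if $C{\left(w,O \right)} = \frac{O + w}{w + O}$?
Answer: $3969$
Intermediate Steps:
$K{\left(r,p \right)} = -6$ ($K{\left(r,p \right)} = \left(-6\right) 1 = -6$)
$C{\left(w,O \right)} = 1$ ($C{\left(w,O \right)} = \frac{O + w}{O + w} = 1$)
$\left(C{\left(K{\left(5,4 \right)},-3 \right)} + 62\right)^{2} = \left(1 + 62\right)^{2} = 63^{2} = 3969$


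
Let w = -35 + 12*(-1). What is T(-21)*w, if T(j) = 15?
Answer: -705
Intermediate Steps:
w = -47 (w = -35 - 12 = -47)
T(-21)*w = 15*(-47) = -705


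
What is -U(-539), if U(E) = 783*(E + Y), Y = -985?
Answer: 1193292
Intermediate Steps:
U(E) = -771255 + 783*E (U(E) = 783*(E - 985) = 783*(-985 + E) = -771255 + 783*E)
-U(-539) = -(-771255 + 783*(-539)) = -(-771255 - 422037) = -1*(-1193292) = 1193292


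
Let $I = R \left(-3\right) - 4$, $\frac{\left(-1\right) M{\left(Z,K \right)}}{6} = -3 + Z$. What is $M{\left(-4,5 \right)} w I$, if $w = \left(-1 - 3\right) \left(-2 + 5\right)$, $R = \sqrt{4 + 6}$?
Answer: $2016 + 1512 \sqrt{10} \approx 6797.4$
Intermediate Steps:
$M{\left(Z,K \right)} = 18 - 6 Z$ ($M{\left(Z,K \right)} = - 6 \left(-3 + Z\right) = 18 - 6 Z$)
$R = \sqrt{10} \approx 3.1623$
$w = -12$ ($w = \left(-4\right) 3 = -12$)
$I = -4 - 3 \sqrt{10}$ ($I = \sqrt{10} \left(-3\right) - 4 = - 3 \sqrt{10} - 4 = -4 - 3 \sqrt{10} \approx -13.487$)
$M{\left(-4,5 \right)} w I = \left(18 - -24\right) \left(-12\right) \left(-4 - 3 \sqrt{10}\right) = \left(18 + 24\right) \left(-12\right) \left(-4 - 3 \sqrt{10}\right) = 42 \left(-12\right) \left(-4 - 3 \sqrt{10}\right) = - 504 \left(-4 - 3 \sqrt{10}\right) = 2016 + 1512 \sqrt{10}$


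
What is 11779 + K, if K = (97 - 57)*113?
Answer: 16299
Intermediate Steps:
K = 4520 (K = 40*113 = 4520)
11779 + K = 11779 + 4520 = 16299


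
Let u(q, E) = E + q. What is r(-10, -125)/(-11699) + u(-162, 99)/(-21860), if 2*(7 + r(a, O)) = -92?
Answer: 1895617/255740140 ≈ 0.0074123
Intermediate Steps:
r(a, O) = -53 (r(a, O) = -7 + (½)*(-92) = -7 - 46 = -53)
r(-10, -125)/(-11699) + u(-162, 99)/(-21860) = -53/(-11699) + (99 - 162)/(-21860) = -53*(-1/11699) - 63*(-1/21860) = 53/11699 + 63/21860 = 1895617/255740140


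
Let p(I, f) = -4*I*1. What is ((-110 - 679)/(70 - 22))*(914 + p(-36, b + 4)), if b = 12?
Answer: -139127/8 ≈ -17391.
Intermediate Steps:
p(I, f) = -4*I
((-110 - 679)/(70 - 22))*(914 + p(-36, b + 4)) = ((-110 - 679)/(70 - 22))*(914 - 4*(-36)) = (-789/48)*(914 + 144) = -789*1/48*1058 = -263/16*1058 = -139127/8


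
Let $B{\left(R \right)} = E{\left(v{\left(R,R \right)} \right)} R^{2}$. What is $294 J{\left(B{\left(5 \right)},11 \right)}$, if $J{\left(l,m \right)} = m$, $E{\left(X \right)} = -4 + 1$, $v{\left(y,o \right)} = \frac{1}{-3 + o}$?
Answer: $3234$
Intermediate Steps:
$E{\left(X \right)} = -3$
$B{\left(R \right)} = - 3 R^{2}$
$294 J{\left(B{\left(5 \right)},11 \right)} = 294 \cdot 11 = 3234$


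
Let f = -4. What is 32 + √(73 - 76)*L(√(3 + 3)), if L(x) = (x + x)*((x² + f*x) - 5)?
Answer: 32 - 48*I*√3 + 6*I*√2 ≈ 32.0 - 74.653*I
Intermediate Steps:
L(x) = 2*x*(-5 + x² - 4*x) (L(x) = (x + x)*((x² - 4*x) - 5) = (2*x)*(-5 + x² - 4*x) = 2*x*(-5 + x² - 4*x))
32 + √(73 - 76)*L(√(3 + 3)) = 32 + √(73 - 76)*(2*√(3 + 3)*(-5 + (√(3 + 3))² - 4*√(3 + 3))) = 32 + √(-3)*(2*√6*(-5 + (√6)² - 4*√6)) = 32 + (I*√3)*(2*√6*(-5 + 6 - 4*√6)) = 32 + (I*√3)*(2*√6*(1 - 4*√6)) = 32 + 6*I*√2*(1 - 4*√6)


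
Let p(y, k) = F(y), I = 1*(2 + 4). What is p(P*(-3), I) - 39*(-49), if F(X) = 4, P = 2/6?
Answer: 1915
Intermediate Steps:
P = ⅓ (P = 2*(⅙) = ⅓ ≈ 0.33333)
I = 6 (I = 1*6 = 6)
p(y, k) = 4
p(P*(-3), I) - 39*(-49) = 4 - 39*(-49) = 4 + 1911 = 1915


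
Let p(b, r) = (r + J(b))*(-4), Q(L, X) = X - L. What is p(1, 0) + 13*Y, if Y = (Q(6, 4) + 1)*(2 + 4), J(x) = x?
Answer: -82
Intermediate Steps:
Y = -6 (Y = ((4 - 1*6) + 1)*(2 + 4) = ((4 - 6) + 1)*6 = (-2 + 1)*6 = -1*6 = -6)
p(b, r) = -4*b - 4*r (p(b, r) = (r + b)*(-4) = (b + r)*(-4) = -4*b - 4*r)
p(1, 0) + 13*Y = (-4*1 - 4*0) + 13*(-6) = (-4 + 0) - 78 = -4 - 78 = -82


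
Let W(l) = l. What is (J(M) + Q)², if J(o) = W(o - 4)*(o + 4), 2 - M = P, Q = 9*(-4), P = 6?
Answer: 1296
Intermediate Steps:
Q = -36
M = -4 (M = 2 - 1*6 = 2 - 6 = -4)
J(o) = (-4 + o)*(4 + o) (J(o) = (o - 4)*(o + 4) = (-4 + o)*(4 + o))
(J(M) + Q)² = ((-16 + (-4)²) - 36)² = ((-16 + 16) - 36)² = (0 - 36)² = (-36)² = 1296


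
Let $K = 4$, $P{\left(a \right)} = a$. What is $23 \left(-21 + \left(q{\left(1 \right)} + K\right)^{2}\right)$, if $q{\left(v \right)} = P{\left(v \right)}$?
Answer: $92$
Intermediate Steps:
$q{\left(v \right)} = v$
$23 \left(-21 + \left(q{\left(1 \right)} + K\right)^{2}\right) = 23 \left(-21 + \left(1 + 4\right)^{2}\right) = 23 \left(-21 + 5^{2}\right) = 23 \left(-21 + 25\right) = 23 \cdot 4 = 92$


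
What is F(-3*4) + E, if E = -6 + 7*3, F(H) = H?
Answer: 3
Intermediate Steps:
E = 15 (E = -6 + 21 = 15)
F(-3*4) + E = -3*4 + 15 = -12 + 15 = 3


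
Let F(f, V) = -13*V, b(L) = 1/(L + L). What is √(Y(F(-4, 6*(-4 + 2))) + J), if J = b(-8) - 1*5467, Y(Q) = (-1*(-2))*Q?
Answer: I*√82481/4 ≈ 71.799*I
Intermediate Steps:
b(L) = 1/(2*L)
Y(Q) = 2*Q
J = -87473/16 (J = (½)/(-8) - 1*5467 = (½)*(-⅛) - 5467 = -1/16 - 5467 = -87473/16 ≈ -5467.1)
√(Y(F(-4, 6*(-4 + 2))) + J) = √(2*(-78*(-4 + 2)) - 87473/16) = √(2*(-78*(-2)) - 87473/16) = √(2*(-13*(-12)) - 87473/16) = √(2*156 - 87473/16) = √(312 - 87473/16) = √(-82481/16) = I*√82481/4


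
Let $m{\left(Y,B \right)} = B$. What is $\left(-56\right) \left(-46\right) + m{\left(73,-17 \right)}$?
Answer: $2559$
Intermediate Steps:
$\left(-56\right) \left(-46\right) + m{\left(73,-17 \right)} = \left(-56\right) \left(-46\right) - 17 = 2576 - 17 = 2559$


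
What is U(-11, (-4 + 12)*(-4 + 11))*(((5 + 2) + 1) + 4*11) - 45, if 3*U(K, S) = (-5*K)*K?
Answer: -31595/3 ≈ -10532.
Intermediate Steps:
U(K, S) = -5*K**2/3 (U(K, S) = ((-5*K)*K)/3 = (-5*K**2)/3 = -5*K**2/3)
U(-11, (-4 + 12)*(-4 + 11))*(((5 + 2) + 1) + 4*11) - 45 = (-5/3*(-11)**2)*(((5 + 2) + 1) + 4*11) - 45 = (-5/3*121)*((7 + 1) + 44) - 45 = -605*(8 + 44)/3 - 45 = -605/3*52 - 45 = -31460/3 - 45 = -31595/3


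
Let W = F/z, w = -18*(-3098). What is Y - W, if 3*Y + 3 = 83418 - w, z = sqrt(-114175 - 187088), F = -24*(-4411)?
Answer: 9217 + 35288*I*sqrt(301263)/100421 ≈ 9217.0 + 192.87*I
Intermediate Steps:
w = 55764
F = 105864
z = I*sqrt(301263) (z = sqrt(-301263) = I*sqrt(301263) ≈ 548.87*I)
Y = 9217 (Y = -1 + (83418 - 1*55764)/3 = -1 + (83418 - 55764)/3 = -1 + (1/3)*27654 = -1 + 9218 = 9217)
W = -35288*I*sqrt(301263)/100421 (W = 105864/((I*sqrt(301263))) = 105864*(-I*sqrt(301263)/301263) = -35288*I*sqrt(301263)/100421 ≈ -192.87*I)
Y - W = 9217 - (-35288)*I*sqrt(301263)/100421 = 9217 + 35288*I*sqrt(301263)/100421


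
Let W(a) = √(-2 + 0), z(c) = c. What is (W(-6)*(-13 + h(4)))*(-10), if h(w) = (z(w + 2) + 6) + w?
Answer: -30*I*√2 ≈ -42.426*I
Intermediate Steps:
h(w) = 8 + 2*w (h(w) = ((w + 2) + 6) + w = ((2 + w) + 6) + w = (8 + w) + w = 8 + 2*w)
W(a) = I*√2 (W(a) = √(-2) = I*√2)
(W(-6)*(-13 + h(4)))*(-10) = ((I*√2)*(-13 + (8 + 2*4)))*(-10) = ((I*√2)*(-13 + (8 + 8)))*(-10) = ((I*√2)*(-13 + 16))*(-10) = ((I*√2)*3)*(-10) = (3*I*√2)*(-10) = -30*I*√2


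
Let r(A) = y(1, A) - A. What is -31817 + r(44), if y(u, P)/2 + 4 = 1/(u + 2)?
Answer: -95605/3 ≈ -31868.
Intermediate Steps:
y(u, P) = -8 + 2/(2 + u) (y(u, P) = -8 + 2/(u + 2) = -8 + 2/(2 + u))
r(A) = -22/3 - A (r(A) = 2*(-7 - 4*1)/(2 + 1) - A = 2*(-7 - 4)/3 - A = 2*(⅓)*(-11) - A = -22/3 - A)
-31817 + r(44) = -31817 + (-22/3 - 1*44) = -31817 + (-22/3 - 44) = -31817 - 154/3 = -95605/3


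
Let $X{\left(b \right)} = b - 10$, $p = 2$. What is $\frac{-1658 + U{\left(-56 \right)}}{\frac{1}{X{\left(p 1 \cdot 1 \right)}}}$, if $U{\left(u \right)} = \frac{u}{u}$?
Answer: $13256$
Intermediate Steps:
$U{\left(u \right)} = 1$
$X{\left(b \right)} = -10 + b$
$\frac{-1658 + U{\left(-56 \right)}}{\frac{1}{X{\left(p 1 \cdot 1 \right)}}} = \frac{-1658 + 1}{\frac{1}{-10 + 2 \cdot 1 \cdot 1}} = - \frac{1657}{\frac{1}{-10 + 2 \cdot 1}} = - \frac{1657}{\frac{1}{-10 + 2}} = - \frac{1657}{\frac{1}{-8}} = - \frac{1657}{- \frac{1}{8}} = \left(-1657\right) \left(-8\right) = 13256$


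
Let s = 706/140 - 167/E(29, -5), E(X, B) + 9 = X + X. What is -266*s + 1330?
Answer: 31331/35 ≈ 895.17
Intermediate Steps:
E(X, B) = -9 + 2*X (E(X, B) = -9 + (X + X) = -9 + 2*X)
s = 801/490 (s = 706/140 - 167/(-9 + 2*29) = 706*(1/140) - 167/(-9 + 58) = 353/70 - 167/49 = 801/490 ≈ 1.6347)
-266*s + 1330 = -266*801/490 + 1330 = -15219/35 + 1330 = 31331/35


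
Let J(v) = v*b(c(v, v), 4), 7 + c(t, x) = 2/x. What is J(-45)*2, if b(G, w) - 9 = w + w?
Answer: -1530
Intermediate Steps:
c(t, x) = -7 + 2/x
b(G, w) = 9 + 2*w (b(G, w) = 9 + (w + w) = 9 + 2*w)
J(v) = 17*v (J(v) = v*(9 + 2*4) = v*(9 + 8) = v*17 = 17*v)
J(-45)*2 = (17*(-45))*2 = -765*2 = -1530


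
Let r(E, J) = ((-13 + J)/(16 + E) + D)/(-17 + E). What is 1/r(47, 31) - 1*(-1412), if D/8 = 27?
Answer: 1068989/757 ≈ 1412.1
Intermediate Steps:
D = 216 (D = 8*27 = 216)
r(E, J) = (216 + (-13 + J)/(16 + E))/(-17 + E) (r(E, J) = ((-13 + J)/(16 + E) + 216)/(-17 + E) = (216 + (-13 + J)/(16 + E))/(-17 + E))
1/r(47, 31) - 1*(-1412) = 1/((3443 + 31 + 216*47)/(-272 + 47² - 1*47)) - 1*(-1412) = 1/((3443 + 31 + 10152)/(-272 + 2209 - 47)) + 1412 = 1/(13626/1890) + 1412 = 1/((1/1890)*13626) + 1412 = 1/(757/105) + 1412 = 105/757 + 1412 = 1068989/757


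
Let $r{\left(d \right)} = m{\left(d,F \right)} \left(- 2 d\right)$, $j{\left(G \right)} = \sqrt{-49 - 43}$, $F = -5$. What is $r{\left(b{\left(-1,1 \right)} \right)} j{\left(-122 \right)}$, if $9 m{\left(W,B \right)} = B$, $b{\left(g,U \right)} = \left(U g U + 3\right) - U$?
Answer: $\frac{20 i \sqrt{23}}{9} \approx 10.657 i$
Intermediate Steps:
$b{\left(g,U \right)} = 3 - U + g U^{2}$ ($b{\left(g,U \right)} = \left(g U^{2} + 3\right) - U = \left(3 + g U^{2}\right) - U = 3 - U + g U^{2}$)
$j{\left(G \right)} = 2 i \sqrt{23}$ ($j{\left(G \right)} = \sqrt{-92} = 2 i \sqrt{23}$)
$m{\left(W,B \right)} = \frac{B}{9}$
$r{\left(d \right)} = \frac{10 d}{9}$ ($r{\left(d \right)} = \frac{1}{9} \left(-5\right) \left(- 2 d\right) = - \frac{5 \left(- 2 d\right)}{9} = \frac{10 d}{9}$)
$r{\left(b{\left(-1,1 \right)} \right)} j{\left(-122 \right)} = \frac{10 \left(3 - 1 - 1^{2}\right)}{9} \cdot 2 i \sqrt{23} = \frac{10 \left(3 - 1 - 1\right)}{9} \cdot 2 i \sqrt{23} = \frac{10}{9} \cdot 1 \cdot 2 i \sqrt{23} = \frac{10 \cdot 2 i \sqrt{23}}{9} = \frac{20 i \sqrt{23}}{9}$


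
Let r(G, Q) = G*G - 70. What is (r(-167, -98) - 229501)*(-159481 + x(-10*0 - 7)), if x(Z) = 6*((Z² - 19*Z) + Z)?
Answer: 31952680942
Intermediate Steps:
r(G, Q) = -70 + G² (r(G, Q) = G² - 70 = -70 + G²)
x(Z) = -108*Z + 6*Z² (x(Z) = 6*(Z² - 18*Z) = -108*Z + 6*Z²)
(r(-167, -98) - 229501)*(-159481 + x(-10*0 - 7)) = ((-70 + (-167)²) - 229501)*(-159481 + 6*(-10*0 - 7)*(-18 + (-10*0 - 7))) = ((-70 + 27889) - 229501)*(-159481 + 6*(0 - 7)*(-18 + (0 - 7))) = (27819 - 229501)*(-159481 + 6*(-7)*(-18 - 7)) = -201682*(-159481 + 6*(-7)*(-25)) = -201682*(-159481 + 1050) = -201682*(-158431) = 31952680942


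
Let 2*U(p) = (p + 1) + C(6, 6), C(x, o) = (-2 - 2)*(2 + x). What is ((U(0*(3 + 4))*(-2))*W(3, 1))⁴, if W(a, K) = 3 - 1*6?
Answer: 74805201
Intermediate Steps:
W(a, K) = -3 (W(a, K) = 3 - 6 = -3)
C(x, o) = -8 - 4*x (C(x, o) = -4*(2 + x) = -8 - 4*x)
U(p) = -31/2 + p/2 (U(p) = ((p + 1) + (-8 - 4*6))/2 = ((1 + p) + (-8 - 24))/2 = ((1 + p) - 32)/2 = (-31 + p)/2 = -31/2 + p/2)
((U(0*(3 + 4))*(-2))*W(3, 1))⁴ = (((-31/2 + (0*(3 + 4))/2)*(-2))*(-3))⁴ = (((-31/2 + (0*7)/2)*(-2))*(-3))⁴ = (((-31/2 + (½)*0)*(-2))*(-3))⁴ = (((-31/2 + 0)*(-2))*(-3))⁴ = (-31/2*(-2)*(-3))⁴ = (31*(-3))⁴ = (-93)⁴ = 74805201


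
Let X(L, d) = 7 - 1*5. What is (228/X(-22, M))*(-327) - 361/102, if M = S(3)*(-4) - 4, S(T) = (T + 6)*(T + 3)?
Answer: -3802717/102 ≈ -37282.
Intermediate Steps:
S(T) = (3 + T)*(6 + T) (S(T) = (6 + T)*(3 + T) = (3 + T)*(6 + T))
M = -220 (M = (18 + 3² + 9*3)*(-4) - 4 = (18 + 9 + 27)*(-4) - 4 = 54*(-4) - 4 = -216 - 4 = -220)
X(L, d) = 2 (X(L, d) = 7 - 5 = 2)
(228/X(-22, M))*(-327) - 361/102 = (228/2)*(-327) - 361/102 = (228*(½))*(-327) - 361*1/102 = 114*(-327) - 361/102 = -37278 - 361/102 = -3802717/102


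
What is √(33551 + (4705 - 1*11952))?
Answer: 8*√411 ≈ 162.19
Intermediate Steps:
√(33551 + (4705 - 1*11952)) = √(33551 + (4705 - 11952)) = √(33551 - 7247) = √26304 = 8*√411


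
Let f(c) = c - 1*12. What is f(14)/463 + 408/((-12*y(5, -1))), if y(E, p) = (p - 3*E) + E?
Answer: 15764/5093 ≈ 3.0952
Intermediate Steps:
y(E, p) = p - 2*E
f(c) = -12 + c (f(c) = c - 12 = -12 + c)
f(14)/463 + 408/((-12*y(5, -1))) = (-12 + 14)/463 + 408/((-12*(-1 - 2*5))) = 2*(1/463) + 408/((-12*(-1 - 10))) = 2/463 + 408/((-12*(-11))) = 2/463 + 408/132 = 2/463 + 408*(1/132) = 2/463 + 34/11 = 15764/5093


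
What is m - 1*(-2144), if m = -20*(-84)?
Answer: 3824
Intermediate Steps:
m = 1680
m - 1*(-2144) = 1680 - 1*(-2144) = 1680 + 2144 = 3824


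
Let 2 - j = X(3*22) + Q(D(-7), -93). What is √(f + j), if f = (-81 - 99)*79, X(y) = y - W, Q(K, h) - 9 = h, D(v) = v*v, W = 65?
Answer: I*√14135 ≈ 118.89*I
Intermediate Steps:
D(v) = v²
Q(K, h) = 9 + h
X(y) = -65 + y (X(y) = y - 1*65 = y - 65 = -65 + y)
f = -14220 (f = -180*79 = -14220)
j = 85 (j = 2 - ((-65 + 3*22) + (9 - 93)) = 2 - ((-65 + 66) - 84) = 2 - (1 - 84) = 2 - 1*(-83) = 2 + 83 = 85)
√(f + j) = √(-14220 + 85) = √(-14135) = I*√14135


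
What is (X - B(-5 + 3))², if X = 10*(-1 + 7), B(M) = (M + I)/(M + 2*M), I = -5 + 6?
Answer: 128881/36 ≈ 3580.0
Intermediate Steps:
I = 1
B(M) = (1 + M)/(3*M) (B(M) = (M + 1)/(M + 2*M) = (1 + M)/((3*M)) = (1 + M)*(1/(3*M)) = (1 + M)/(3*M))
X = 60 (X = 10*6 = 60)
(X - B(-5 + 3))² = (60 - (1 + (-5 + 3))/(3*(-5 + 3)))² = (60 - (1 - 2)/(3*(-2)))² = (60 - (-1)*(-1)/(3*2))² = (60 - 1*⅙)² = (60 - ⅙)² = (359/6)² = 128881/36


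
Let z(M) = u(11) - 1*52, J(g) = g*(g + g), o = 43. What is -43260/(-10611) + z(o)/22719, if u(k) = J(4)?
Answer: 109179080/26785701 ≈ 4.0760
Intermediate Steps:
J(g) = 2*g² (J(g) = g*(2*g) = 2*g²)
u(k) = 32 (u(k) = 2*4² = 2*16 = 32)
z(M) = -20 (z(M) = 32 - 1*52 = 32 - 52 = -20)
-43260/(-10611) + z(o)/22719 = -43260/(-10611) - 20/22719 = -43260*(-1/10611) - 20*1/22719 = 14420/3537 - 20/22719 = 109179080/26785701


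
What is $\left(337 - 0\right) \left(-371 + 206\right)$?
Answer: $-55605$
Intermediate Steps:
$\left(337 - 0\right) \left(-371 + 206\right) = \left(337 + 0\right) \left(-165\right) = 337 \left(-165\right) = -55605$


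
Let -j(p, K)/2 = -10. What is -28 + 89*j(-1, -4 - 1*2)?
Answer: 1752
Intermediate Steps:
j(p, K) = 20 (j(p, K) = -2*(-10) = 20)
-28 + 89*j(-1, -4 - 1*2) = -28 + 89*20 = -28 + 1780 = 1752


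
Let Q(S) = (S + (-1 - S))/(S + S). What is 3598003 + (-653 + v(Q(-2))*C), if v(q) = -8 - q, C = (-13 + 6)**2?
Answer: 14387783/4 ≈ 3.5969e+6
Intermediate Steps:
Q(S) = -1/(2*S)
C = 49 (C = (-7)**2 = 49)
3598003 + (-653 + v(Q(-2))*C) = 3598003 + (-653 + (-8 - (-1)/(2*(-2)))*49) = 3598003 + (-653 + (-8 - (-1)*(-1)/(2*2))*49) = 3598003 + (-653 + (-8 - 1*1/4)*49) = 3598003 + (-653 + (-8 - 1/4)*49) = 3598003 + (-653 - 33/4*49) = 3598003 + (-653 - 1617/4) = 3598003 - 4229/4 = 14387783/4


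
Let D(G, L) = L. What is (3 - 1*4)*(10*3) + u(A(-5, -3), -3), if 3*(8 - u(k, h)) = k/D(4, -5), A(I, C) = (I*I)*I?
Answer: -91/3 ≈ -30.333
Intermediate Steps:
A(I, C) = I³ (A(I, C) = I²*I = I³)
u(k, h) = 8 + k/15 (u(k, h) = 8 - k/(3*(-5)) = 8 - k*(-1)/(3*5) = 8 - (-1)*k/15 = 8 + k/15)
(3 - 1*4)*(10*3) + u(A(-5, -3), -3) = (3 - 1*4)*(10*3) + (8 + (1/15)*(-5)³) = (3 - 4)*30 + (8 + (1/15)*(-125)) = -1*30 + (8 - 25/3) = -30 - ⅓ = -91/3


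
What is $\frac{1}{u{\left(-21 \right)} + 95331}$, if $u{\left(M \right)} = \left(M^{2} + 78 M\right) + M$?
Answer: $\frac{1}{94113} \approx 1.0626 \cdot 10^{-5}$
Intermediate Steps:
$u{\left(M \right)} = M^{2} + 79 M$
$\frac{1}{u{\left(-21 \right)} + 95331} = \frac{1}{- 21 \left(79 - 21\right) + 95331} = \frac{1}{\left(-21\right) 58 + 95331} = \frac{1}{-1218 + 95331} = \frac{1}{94113}$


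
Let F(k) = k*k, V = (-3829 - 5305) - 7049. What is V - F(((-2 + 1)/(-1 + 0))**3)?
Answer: -16184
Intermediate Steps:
V = -16183 (V = -9134 - 7049 = -16183)
F(k) = k**2
V - F(((-2 + 1)/(-1 + 0))**3) = -16183 - (((-2 + 1)/(-1 + 0))**3)**2 = -16183 - ((-1/(-1))**3)**2 = -16183 - ((-1*(-1))**3)**2 = -16183 - (1**3)**2 = -16183 - 1*1**2 = -16183 - 1*1 = -16183 - 1 = -16184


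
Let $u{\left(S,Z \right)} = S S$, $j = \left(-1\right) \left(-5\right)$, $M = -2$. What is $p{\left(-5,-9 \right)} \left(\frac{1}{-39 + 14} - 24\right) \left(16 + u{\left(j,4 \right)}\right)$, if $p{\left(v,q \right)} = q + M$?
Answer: $\frac{271051}{25} \approx 10842.0$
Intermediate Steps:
$j = 5$
$u{\left(S,Z \right)} = S^{2}$
$p{\left(v,q \right)} = -2 + q$ ($p{\left(v,q \right)} = q - 2 = -2 + q$)
$p{\left(-5,-9 \right)} \left(\frac{1}{-39 + 14} - 24\right) \left(16 + u{\left(j,4 \right)}\right) = \left(-2 - 9\right) \left(\frac{1}{-39 + 14} - 24\right) \left(16 + 5^{2}\right) = - 11 \left(\frac{1}{-25} - 24\right) \left(16 + 25\right) = - 11 \left(- \frac{1}{25} - 24\right) 41 = - 11 \left(\left(- \frac{601}{25}\right) 41\right) = \left(-11\right) \left(- \frac{24641}{25}\right) = \frac{271051}{25}$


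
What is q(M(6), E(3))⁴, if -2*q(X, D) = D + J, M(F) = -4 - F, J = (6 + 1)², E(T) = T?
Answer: 456976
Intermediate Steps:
J = 49 (J = 7² = 49)
q(X, D) = -49/2 - D/2 (q(X, D) = -(D + 49)/2 = -(49 + D)/2 = -49/2 - D/2)
q(M(6), E(3))⁴ = (-49/2 - ½*3)⁴ = (-49/2 - 3/2)⁴ = (-26)⁴ = 456976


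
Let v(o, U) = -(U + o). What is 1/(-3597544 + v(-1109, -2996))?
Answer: -1/3593439 ≈ -2.7828e-7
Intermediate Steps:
v(o, U) = -U - o
1/(-3597544 + v(-1109, -2996)) = 1/(-3597544 + (-1*(-2996) - 1*(-1109))) = 1/(-3597544 + (2996 + 1109)) = 1/(-3597544 + 4105) = 1/(-3593439) = -1/3593439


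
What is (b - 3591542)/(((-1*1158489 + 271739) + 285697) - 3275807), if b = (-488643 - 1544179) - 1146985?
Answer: 520873/298220 ≈ 1.7466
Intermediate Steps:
b = -3179807 (b = -2032822 - 1146985 = -3179807)
(b - 3591542)/(((-1*1158489 + 271739) + 285697) - 3275807) = (-3179807 - 3591542)/(((-1*1158489 + 271739) + 285697) - 3275807) = -6771349/(((-1158489 + 271739) + 285697) - 3275807) = -6771349/((-886750 + 285697) - 3275807) = -6771349/(-601053 - 3275807) = -6771349/(-3876860) = -6771349*(-1/3876860) = 520873/298220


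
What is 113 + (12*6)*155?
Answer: 11273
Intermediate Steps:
113 + (12*6)*155 = 113 + 72*155 = 113 + 11160 = 11273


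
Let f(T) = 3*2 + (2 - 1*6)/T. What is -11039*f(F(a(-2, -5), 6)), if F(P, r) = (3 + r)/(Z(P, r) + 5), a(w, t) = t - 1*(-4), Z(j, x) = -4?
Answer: -551950/9 ≈ -61328.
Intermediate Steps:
a(w, t) = 4 + t (a(w, t) = t + 4 = 4 + t)
F(P, r) = 3 + r (F(P, r) = (3 + r)/(-4 + 5) = (3 + r)/1 = (3 + r)*1 = 3 + r)
f(T) = 6 - 4/T (f(T) = 6 + (2 - 6)/T = 6 - 4/T)
-11039*f(F(a(-2, -5), 6)) = -11039*(6 - 4/(3 + 6)) = -11039*(6 - 4/9) = -11039*50/9 = -551950/9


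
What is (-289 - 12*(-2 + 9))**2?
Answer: 139129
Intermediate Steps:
(-289 - 12*(-2 + 9))**2 = (-289 - 12*7)**2 = (-289 - 84)**2 = (-373)**2 = 139129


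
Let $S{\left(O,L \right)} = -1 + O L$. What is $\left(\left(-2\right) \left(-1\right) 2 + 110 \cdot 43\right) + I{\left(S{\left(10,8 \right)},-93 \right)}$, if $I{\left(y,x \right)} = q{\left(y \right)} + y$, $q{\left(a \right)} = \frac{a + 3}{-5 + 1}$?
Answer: $\frac{9585}{2} \approx 4792.5$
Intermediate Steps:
$S{\left(O,L \right)} = -1 + L O$
$q{\left(a \right)} = - \frac{3}{4} - \frac{a}{4}$ ($q{\left(a \right)} = \frac{3 + a}{-4} = \left(3 + a\right) \left(- \frac{1}{4}\right) = - \frac{3}{4} - \frac{a}{4}$)
$I{\left(y,x \right)} = - \frac{3}{4} + \frac{3 y}{4}$ ($I{\left(y,x \right)} = \left(- \frac{3}{4} - \frac{y}{4}\right) + y = - \frac{3}{4} + \frac{3 y}{4}$)
$\left(\left(-2\right) \left(-1\right) 2 + 110 \cdot 43\right) + I{\left(S{\left(10,8 \right)},-93 \right)} = \left(\left(-2\right) \left(-1\right) 2 + 110 \cdot 43\right) - \left(\frac{3}{4} - \frac{3 \left(-1 + 8 \cdot 10\right)}{4}\right) = \left(2 \cdot 2 + 4730\right) - \left(\frac{3}{4} - \frac{3 \left(-1 + 80\right)}{4}\right) = \left(4 + 4730\right) + \left(- \frac{3}{4} + \frac{3}{4} \cdot 79\right) = 4734 + \left(- \frac{3}{4} + \frac{237}{4}\right) = 4734 + \frac{117}{2} = \frac{9585}{2}$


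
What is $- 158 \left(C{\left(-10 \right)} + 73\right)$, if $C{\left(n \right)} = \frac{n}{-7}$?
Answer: $- \frac{82318}{7} \approx -11760.0$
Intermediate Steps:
$C{\left(n \right)} = - \frac{n}{7}$ ($C{\left(n \right)} = n \left(- \frac{1}{7}\right) = - \frac{n}{7}$)
$- 158 \left(C{\left(-10 \right)} + 73\right) = - 158 \left(\left(- \frac{1}{7}\right) \left(-10\right) + 73\right) = - 158 \left(\frac{10}{7} + 73\right) = \left(-158\right) \frac{521}{7} = - \frac{82318}{7}$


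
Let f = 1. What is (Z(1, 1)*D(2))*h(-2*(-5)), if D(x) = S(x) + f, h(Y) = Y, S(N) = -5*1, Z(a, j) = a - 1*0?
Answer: -40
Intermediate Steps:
Z(a, j) = a (Z(a, j) = a + 0 = a)
S(N) = -5
D(x) = -4 (D(x) = -5 + 1 = -4)
(Z(1, 1)*D(2))*h(-2*(-5)) = (1*(-4))*(-2*(-5)) = -4*10 = -40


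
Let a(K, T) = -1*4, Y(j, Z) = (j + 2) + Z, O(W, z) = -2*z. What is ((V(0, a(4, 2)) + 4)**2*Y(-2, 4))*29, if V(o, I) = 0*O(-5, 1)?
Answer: 1856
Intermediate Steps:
Y(j, Z) = 2 + Z + j (Y(j, Z) = (2 + j) + Z = 2 + Z + j)
a(K, T) = -4
V(o, I) = 0 (V(o, I) = 0*(-2*1) = 0*(-2) = 0)
((V(0, a(4, 2)) + 4)**2*Y(-2, 4))*29 = ((0 + 4)**2*(2 + 4 - 2))*29 = (4**2*4)*29 = (16*4)*29 = 64*29 = 1856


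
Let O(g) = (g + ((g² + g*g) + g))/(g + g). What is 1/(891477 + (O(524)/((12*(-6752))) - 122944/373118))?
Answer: 5038585472/4491781367938543 ≈ 1.1217e-6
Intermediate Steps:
O(g) = (2*g + 2*g²)/(2*g) (O(g) = (g + ((g² + g²) + g))/((2*g)) = (g + (2*g² + g))*(1/(2*g)) = (g + (g + 2*g²))*(1/(2*g)) = (2*g + 2*g²)*(1/(2*g)) = (2*g + 2*g²)/(2*g))
1/(891477 + (O(524)/((12*(-6752))) - 122944/373118)) = 1/(891477 + ((1 + 524)/((12*(-6752))) - 122944/373118)) = 1/(891477 + (525/(-81024) - 122944*1/373118)) = 1/(891477 + (525*(-1/81024) - 61472/186559)) = 1/(891477 + (-175/27008 - 61472/186559)) = 1/(891477 - 1692883601/5038585472) = 1/(4491781367938543/5038585472) = 5038585472/4491781367938543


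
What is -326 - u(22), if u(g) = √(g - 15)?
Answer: -326 - √7 ≈ -328.65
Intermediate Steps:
u(g) = √(-15 + g)
-326 - u(22) = -326 - √(-15 + 22) = -326 - √7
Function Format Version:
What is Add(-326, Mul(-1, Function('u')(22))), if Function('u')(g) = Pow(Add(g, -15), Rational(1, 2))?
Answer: Add(-326, Mul(-1, Pow(7, Rational(1, 2)))) ≈ -328.65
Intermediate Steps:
Function('u')(g) = Pow(Add(-15, g), Rational(1, 2))
Add(-326, Mul(-1, Function('u')(22))) = Add(-326, Mul(-1, Pow(Add(-15, 22), Rational(1, 2)))) = Add(-326, Mul(-1, Pow(7, Rational(1, 2))))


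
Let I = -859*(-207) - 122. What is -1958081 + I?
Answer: -1780390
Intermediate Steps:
I = 177691 (I = 177813 - 122 = 177691)
-1958081 + I = -1958081 + 177691 = -1780390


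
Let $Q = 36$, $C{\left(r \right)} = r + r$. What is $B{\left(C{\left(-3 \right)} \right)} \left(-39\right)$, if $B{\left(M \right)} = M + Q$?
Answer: $-1170$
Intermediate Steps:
$C{\left(r \right)} = 2 r$
$B{\left(M \right)} = 36 + M$ ($B{\left(M \right)} = M + 36 = 36 + M$)
$B{\left(C{\left(-3 \right)} \right)} \left(-39\right) = \left(36 + 2 \left(-3\right)\right) \left(-39\right) = \left(36 - 6\right) \left(-39\right) = 30 \left(-39\right) = -1170$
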